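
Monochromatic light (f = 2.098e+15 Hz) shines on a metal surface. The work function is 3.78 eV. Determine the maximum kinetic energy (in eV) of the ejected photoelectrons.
4.8966 eV

Using Einstein's photoelectric equation: KE_max = hf - φ

First, calculate the photon energy:
E_photon = hf = (6.626×10⁻³⁴ J·s)(2.098e+15 Hz)
E_photon = 8.6766 eV

Then, the maximum kinetic energy:
KE_max = E_photon - φ = 8.6766 eV - 3.78 eV = 4.8966 eV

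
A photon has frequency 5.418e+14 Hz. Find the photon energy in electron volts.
2.2407 eV

Using E = hf:

E = hf = (6.626×10⁻³⁴ J·s)(5.418e+14 Hz)
E = 2.2407 eV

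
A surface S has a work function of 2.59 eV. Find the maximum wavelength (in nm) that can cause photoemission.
478.70 nm

The threshold wavelength is when the photon energy equals the work function:
hc/λ₀ = φ

Solving for λ₀:
λ₀ = hc/φ = (6.626×10⁻³⁴ J·s)(3×10⁸ m/s) / (2.59 eV × 1.602×10⁻¹⁹ J/eV)
λ₀ = 478.70 nm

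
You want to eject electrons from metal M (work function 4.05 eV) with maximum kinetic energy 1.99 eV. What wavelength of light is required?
205.27 nm

From Einstein's equation: KE_max = hc/λ - φ

Rearranging for λ:
hc/λ = KE_max + φ
λ = hc/(KE_max + φ)

Required photon energy:
E_photon = KE_max + φ = 1.99 + 4.05 = 6.04 eV

Required wavelength:
λ = hc/E_photon = (6.626×10⁻³⁴)(3×10⁸) / (6.04 × 1.602×10⁻¹⁹)
λ = 205.27 nm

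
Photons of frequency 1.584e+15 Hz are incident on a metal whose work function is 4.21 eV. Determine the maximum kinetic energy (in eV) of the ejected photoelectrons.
2.3409 eV

Using Einstein's photoelectric equation: KE_max = hf - φ

First, calculate the photon energy:
E_photon = hf = (6.626×10⁻³⁴ J·s)(1.584e+15 Hz)
E_photon = 6.5509 eV

Then, the maximum kinetic energy:
KE_max = E_photon - φ = 6.5509 eV - 4.21 eV = 2.3409 eV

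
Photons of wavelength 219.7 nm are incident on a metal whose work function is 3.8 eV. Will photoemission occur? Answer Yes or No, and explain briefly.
Yes

For photoemission, the photon energy must exceed the work function.

Photon energy: E = hc/λ = 5.6433 eV
Work function: φ = 3.8 eV

Since E_photon (5.6433 eV) > φ (3.8 eV), photoemission WILL occur.
The threshold wavelength is λ₀ = hc/φ = 326.3 nm.
Since 219.7 nm < 326.3 nm, the light has sufficient energy.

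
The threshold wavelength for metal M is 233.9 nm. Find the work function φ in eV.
5.30 eV

At the threshold wavelength, photon energy equals work function:
φ = hc/λ₀

Calculating:
φ = (6.626×10⁻³⁴ J·s)(3×10⁸ m/s) / (233.9×10⁻⁹ m)
φ = 5.30 eV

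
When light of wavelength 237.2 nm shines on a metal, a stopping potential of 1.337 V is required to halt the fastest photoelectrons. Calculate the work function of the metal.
3.89 eV

The stopping potential gives the maximum kinetic energy: KE_max = eV_s = 1.337 eV

From Einstein's photoelectric equation: KE_max = hc/λ - φ
Rearranging: φ = hc/λ - KE_max

Calculate photon energy:
E_photon = hc/λ = (6.626×10⁻³⁴ J·s)(3×10⁸ m/s) / (237.2×10⁻⁹ m) = 5.2270 eV

Therefore:
φ = 5.2270 - 1.337 = 3.89 eV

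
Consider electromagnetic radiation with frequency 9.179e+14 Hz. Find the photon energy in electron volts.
3.7961 eV

Using E = hf:

E = hf = (6.626×10⁻³⁴ J·s)(9.179e+14 Hz)
E = 3.7961 eV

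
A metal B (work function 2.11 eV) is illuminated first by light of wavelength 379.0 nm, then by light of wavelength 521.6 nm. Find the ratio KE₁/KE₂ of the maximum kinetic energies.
4.3497

Using Einstein's equation: KE_max = hc/λ - φ

For λ₁ = 379.0 nm:
E₁ = hc/λ₁ = 3.2714 eV
KE₁ = E₁ - φ = 3.2714 - 2.11 = 1.1614 eV

For λ₂ = 521.6 nm:
E₂ = hc/λ₂ = 2.3770 eV
KE₂ = E₂ - φ = 2.3770 - 2.11 = 0.2670 eV

Ratio: KE₁/KE₂ = 1.1614/0.2670 = 4.3497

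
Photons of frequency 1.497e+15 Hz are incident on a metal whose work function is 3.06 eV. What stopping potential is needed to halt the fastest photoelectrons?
3.1311 V

The stopping potential V_s satisfies: eV_s = KE_max

First, find KE_max using Einstein's equation:
E_photon = hf = (6.626×10⁻³⁴ J·s)(1.497e+15 Hz) = 6.1911 eV
KE_max = E_photon - φ = 6.1911 - 3.06 = 3.1311 eV

Since eV_s = KE_max:
V_s = KE_max/e = 3.1311 V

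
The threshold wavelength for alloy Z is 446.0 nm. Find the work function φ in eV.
2.78 eV

At the threshold wavelength, photon energy equals work function:
φ = hc/λ₀

Calculating:
φ = (6.626×10⁻³⁴ J·s)(3×10⁸ m/s) / (446.0×10⁻⁹ m)
φ = 2.78 eV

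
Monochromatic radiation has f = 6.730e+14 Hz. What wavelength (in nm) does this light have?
445.46 nm

Using the wave equation: c = fλ

Solving for wavelength:
λ = c/f = (3×10⁸ m/s) / (6.730e+14 Hz)
λ = 445.46 nm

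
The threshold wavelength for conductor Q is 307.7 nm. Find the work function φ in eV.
4.03 eV

At the threshold wavelength, photon energy equals work function:
φ = hc/λ₀

Calculating:
φ = (6.626×10⁻³⁴ J·s)(3×10⁸ m/s) / (307.7×10⁻⁹ m)
φ = 4.03 eV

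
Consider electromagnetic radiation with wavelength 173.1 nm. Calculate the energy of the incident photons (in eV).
7.1626 eV

Using E = hf = hc/λ:

E = hc/λ = (6.626×10⁻³⁴ J·s)(3×10⁸ m/s) / (173.1×10⁻⁹ m)
E = 7.1626 eV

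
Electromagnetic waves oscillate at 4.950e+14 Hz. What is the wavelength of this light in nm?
605.64 nm

Using the wave equation: c = fλ

Solving for wavelength:
λ = c/f = (3×10⁸ m/s) / (4.950e+14 Hz)
λ = 605.64 nm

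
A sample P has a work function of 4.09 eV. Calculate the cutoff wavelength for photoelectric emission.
303.14 nm

The threshold wavelength is when the photon energy equals the work function:
hc/λ₀ = φ

Solving for λ₀:
λ₀ = hc/φ = (6.626×10⁻³⁴ J·s)(3×10⁸ m/s) / (4.09 eV × 1.602×10⁻¹⁹ J/eV)
λ₀ = 303.14 nm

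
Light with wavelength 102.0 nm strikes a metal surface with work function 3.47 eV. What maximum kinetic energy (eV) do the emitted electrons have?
8.6853 eV

Using Einstein's photoelectric equation: KE_max = hf - φ = hc/λ - φ

First, calculate the photon energy:
E_photon = hc/λ = (6.626×10⁻³⁴ J·s)(3×10⁸ m/s) / (102.0×10⁻⁹ m)
E_photon = 12.1553 eV

Then, the maximum kinetic energy:
KE_max = E_photon - φ = 12.1553 eV - 3.47 eV = 8.6853 eV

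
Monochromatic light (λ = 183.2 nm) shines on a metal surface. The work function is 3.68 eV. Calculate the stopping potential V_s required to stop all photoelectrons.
3.0877 V

The stopping potential V_s satisfies: eV_s = KE_max

First, find KE_max using Einstein's equation:
E_photon = hc/λ = 6.7677 eV
KE_max = E_photon - φ = 6.7677 - 3.68 = 3.0877 eV

Since eV_s = KE_max:
V_s = KE_max/e = 3.0877 V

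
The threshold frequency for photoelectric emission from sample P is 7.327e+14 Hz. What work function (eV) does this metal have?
3.03 eV

At the threshold frequency, photon energy equals work function:
φ = hf₀

Calculating:
φ = (6.626×10⁻³⁴ J·s)(7.327e+14 Hz)
φ = 3.03 eV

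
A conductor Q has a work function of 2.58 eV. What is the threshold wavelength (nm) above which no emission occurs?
480.56 nm

The threshold wavelength is when the photon energy equals the work function:
hc/λ₀ = φ

Solving for λ₀:
λ₀ = hc/φ = (6.626×10⁻³⁴ J·s)(3×10⁸ m/s) / (2.58 eV × 1.602×10⁻¹⁹ J/eV)
λ₀ = 480.56 nm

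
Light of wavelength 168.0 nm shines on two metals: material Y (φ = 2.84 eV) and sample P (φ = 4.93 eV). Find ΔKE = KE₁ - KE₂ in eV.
2.0900 eV

Using KE_max = hc/λ - φ for each metal:

Photon energy: E = hc/λ = 7.3800 eV

For material Y (φ₁ = 2.84 eV):
KE₁ = E - φ₁ = 7.3800 - 2.84 = 4.5400 eV

For sample P (φ₂ = 4.93 eV):
KE₂ = E - φ₂ = 7.3800 - 4.93 = 2.4500 eV

Difference:
ΔKE = KE₁ - KE₂ = 4.5400 - 2.4500 = 2.0900 eV

Note: The difference equals the difference in work functions: 4.93 - 2.84 = 2.09 eV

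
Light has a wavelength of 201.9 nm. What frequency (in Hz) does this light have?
1.4849e+15 Hz

Using the wave equation: c = fλ

Solving for frequency:
f = c/λ = (3×10⁸ m/s) / (201.9×10⁻⁹ m)
f = 1.4849e+15 Hz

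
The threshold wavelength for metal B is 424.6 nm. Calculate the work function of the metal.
2.92 eV

At the threshold wavelength, photon energy equals work function:
φ = hc/λ₀

Calculating:
φ = (6.626×10⁻³⁴ J·s)(3×10⁸ m/s) / (424.6×10⁻⁹ m)
φ = 2.92 eV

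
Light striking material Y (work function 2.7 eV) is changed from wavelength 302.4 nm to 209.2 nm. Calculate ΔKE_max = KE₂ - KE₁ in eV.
1.8266 eV

Using Einstein's equation: KE_max = hc/λ - φ

For λ₁ = 302.4 nm:
KE₁ = hc/λ₁ - φ = 4.1000 - 2.7 = 1.4000 eV

For λ₂ = 209.2 nm:
KE₂ = hc/λ₂ - φ = 5.9266 - 2.7 = 3.2266 eV

Change in KE:
ΔKE = KE₂ - KE₁ = 3.2266 - 1.4000 = 1.8266 eV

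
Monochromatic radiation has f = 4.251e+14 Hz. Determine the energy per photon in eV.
1.7581 eV

Using E = hf:

E = hf = (6.626×10⁻³⁴ J·s)(4.251e+14 Hz)
E = 1.7581 eV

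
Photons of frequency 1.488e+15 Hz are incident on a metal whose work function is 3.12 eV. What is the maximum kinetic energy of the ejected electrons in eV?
3.0339 eV

Using Einstein's photoelectric equation: KE_max = hf - φ

First, calculate the photon energy:
E_photon = hf = (6.626×10⁻³⁴ J·s)(1.488e+15 Hz)
E_photon = 6.1539 eV

Then, the maximum kinetic energy:
KE_max = E_photon - φ = 6.1539 eV - 3.12 eV = 3.0339 eV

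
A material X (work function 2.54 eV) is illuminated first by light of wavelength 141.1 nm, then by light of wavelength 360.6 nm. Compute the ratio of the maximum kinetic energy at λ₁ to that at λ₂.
6.9544

Using Einstein's equation: KE_max = hc/λ - φ

For λ₁ = 141.1 nm:
E₁ = hc/λ₁ = 8.7870 eV
KE₁ = E₁ - φ = 8.7870 - 2.54 = 6.2470 eV

For λ₂ = 360.6 nm:
E₂ = hc/λ₂ = 3.4383 eV
KE₂ = E₂ - φ = 3.4383 - 2.54 = 0.8983 eV

Ratio: KE₁/KE₂ = 6.2470/0.8983 = 6.9544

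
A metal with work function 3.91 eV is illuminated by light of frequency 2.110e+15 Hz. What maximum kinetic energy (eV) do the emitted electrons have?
4.8163 eV

Using Einstein's photoelectric equation: KE_max = hf - φ

First, calculate the photon energy:
E_photon = hf = (6.626×10⁻³⁴ J·s)(2.110e+15 Hz)
E_photon = 8.7263 eV

Then, the maximum kinetic energy:
KE_max = E_photon - φ = 8.7263 eV - 3.91 eV = 4.8163 eV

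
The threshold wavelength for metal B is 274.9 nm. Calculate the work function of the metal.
4.51 eV

At the threshold wavelength, photon energy equals work function:
φ = hc/λ₀

Calculating:
φ = (6.626×10⁻³⁴ J·s)(3×10⁸ m/s) / (274.9×10⁻⁹ m)
φ = 4.51 eV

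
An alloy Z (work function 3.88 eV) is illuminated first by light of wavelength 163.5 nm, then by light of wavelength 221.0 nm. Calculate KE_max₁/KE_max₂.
2.1404

Using Einstein's equation: KE_max = hc/λ - φ

For λ₁ = 163.5 nm:
E₁ = hc/λ₁ = 7.5831 eV
KE₁ = E₁ - φ = 7.5831 - 3.88 = 3.7031 eV

For λ₂ = 221.0 nm:
E₂ = hc/λ₂ = 5.6101 eV
KE₂ = E₂ - φ = 5.6101 - 3.88 = 1.7301 eV

Ratio: KE₁/KE₂ = 3.7031/1.7301 = 2.1404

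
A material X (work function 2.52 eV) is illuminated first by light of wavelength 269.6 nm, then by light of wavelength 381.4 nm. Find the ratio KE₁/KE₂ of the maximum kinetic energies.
2.8447

Using Einstein's equation: KE_max = hc/λ - φ

For λ₁ = 269.6 nm:
E₁ = hc/λ₁ = 4.5988 eV
KE₁ = E₁ - φ = 4.5988 - 2.52 = 2.0788 eV

For λ₂ = 381.4 nm:
E₂ = hc/λ₂ = 3.2508 eV
KE₂ = E₂ - φ = 3.2508 - 2.52 = 0.7308 eV

Ratio: KE₁/KE₂ = 2.0788/0.7308 = 2.8447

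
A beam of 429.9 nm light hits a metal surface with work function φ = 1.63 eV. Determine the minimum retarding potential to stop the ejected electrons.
1.2540 V

The stopping potential V_s satisfies: eV_s = KE_max

First, find KE_max using Einstein's equation:
E_photon = hc/λ = 2.8840 eV
KE_max = E_photon - φ = 2.8840 - 1.63 = 1.2540 eV

Since eV_s = KE_max:
V_s = KE_max/e = 1.2540 V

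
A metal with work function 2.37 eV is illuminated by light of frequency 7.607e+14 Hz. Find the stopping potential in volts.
0.7760 V

The stopping potential V_s satisfies: eV_s = KE_max

First, find KE_max using Einstein's equation:
E_photon = hf = (6.626×10⁻³⁴ J·s)(7.607e+14 Hz) = 3.1460 eV
KE_max = E_photon - φ = 3.1460 - 2.37 = 0.7760 eV

Since eV_s = KE_max:
V_s = KE_max/e = 0.7760 V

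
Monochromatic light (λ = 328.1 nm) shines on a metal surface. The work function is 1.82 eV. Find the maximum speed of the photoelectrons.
8.3009e+05 m/s

First, find the maximum kinetic energy:
E_photon = hc/λ = 3.7789 eV
KE_max = E_photon - φ = 3.7789 - 1.82 = 1.9589 eV

Convert to Joules: KE_max = 1.9589 × 1.602×10⁻¹⁹ J = 3.1384e-19 J

Then use KE = ½mv² to find velocity:
v = √(2·KE/m) = √(2 × 3.1384e-19 J / 9.109e-31 kg)
v = 8.3009e+05 m/s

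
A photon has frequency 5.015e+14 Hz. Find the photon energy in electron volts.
2.0740 eV

Using E = hf:

E = hf = (6.626×10⁻³⁴ J·s)(5.015e+14 Hz)
E = 2.0740 eV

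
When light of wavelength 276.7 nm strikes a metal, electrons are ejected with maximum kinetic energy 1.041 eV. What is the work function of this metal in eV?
3.44 eV

From Einstein's photoelectric equation: KE_max = hf - φ = hc/λ - φ

Rearranging for φ:
φ = hc/λ - KE_max

Calculate photon energy:
E_photon = hc/λ = 4.4808 eV

Therefore:
φ = 4.4808 - 1.041 = 3.44 eV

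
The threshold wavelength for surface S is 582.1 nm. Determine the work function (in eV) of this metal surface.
2.13 eV

At the threshold wavelength, photon energy equals work function:
φ = hc/λ₀

Calculating:
φ = (6.626×10⁻³⁴ J·s)(3×10⁸ m/s) / (582.1×10⁻⁹ m)
φ = 2.13 eV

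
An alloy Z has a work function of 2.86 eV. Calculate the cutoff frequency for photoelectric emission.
6.9154e+14 Hz

The threshold frequency is when the photon energy equals the work function:
hf₀ = φ

Solving for f₀:
f₀ = φ/h = (2.86 eV × 1.602×10⁻¹⁹ J/eV) / (6.626×10⁻³⁴ J·s)
f₀ = 6.9154e+14 Hz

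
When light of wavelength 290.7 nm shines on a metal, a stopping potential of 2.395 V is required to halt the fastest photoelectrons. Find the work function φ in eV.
1.87 eV

The stopping potential gives the maximum kinetic energy: KE_max = eV_s = 2.395 eV

From Einstein's photoelectric equation: KE_max = hc/λ - φ
Rearranging: φ = hc/λ - KE_max

Calculate photon energy:
E_photon = hc/λ = (6.626×10⁻³⁴ J·s)(3×10⁸ m/s) / (290.7×10⁻⁹ m) = 4.2650 eV

Therefore:
φ = 4.2650 - 2.395 = 1.87 eV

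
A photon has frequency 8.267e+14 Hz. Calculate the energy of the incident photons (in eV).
3.4190 eV

Using E = hf:

E = hf = (6.626×10⁻³⁴ J·s)(8.267e+14 Hz)
E = 3.4190 eV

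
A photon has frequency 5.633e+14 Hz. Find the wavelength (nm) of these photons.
532.21 nm

Using the wave equation: c = fλ

Solving for wavelength:
λ = c/f = (3×10⁸ m/s) / (5.633e+14 Hz)
λ = 532.21 nm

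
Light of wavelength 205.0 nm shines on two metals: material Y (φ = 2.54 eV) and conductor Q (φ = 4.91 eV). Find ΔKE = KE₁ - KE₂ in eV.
2.3700 eV

Using KE_max = hc/λ - φ for each metal:

Photon energy: E = hc/λ = 6.0480 eV

For material Y (φ₁ = 2.54 eV):
KE₁ = E - φ₁ = 6.0480 - 2.54 = 3.5080 eV

For conductor Q (φ₂ = 4.91 eV):
KE₂ = E - φ₂ = 6.0480 - 4.91 = 1.1380 eV

Difference:
ΔKE = KE₁ - KE₂ = 3.5080 - 1.1380 = 2.3700 eV

Note: The difference equals the difference in work functions: 4.91 - 2.54 = 2.37 eV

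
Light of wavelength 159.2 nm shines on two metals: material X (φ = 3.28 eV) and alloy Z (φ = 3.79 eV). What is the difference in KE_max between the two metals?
0.5100 eV

Using KE_max = hc/λ - φ for each metal:

Photon energy: E = hc/λ = 7.7880 eV

For material X (φ₁ = 3.28 eV):
KE₁ = E - φ₁ = 7.7880 - 3.28 = 4.5080 eV

For alloy Z (φ₂ = 3.79 eV):
KE₂ = E - φ₂ = 7.7880 - 3.79 = 3.9980 eV

Difference:
ΔKE = KE₁ - KE₂ = 4.5080 - 3.9980 = 0.5100 eV

Note: The difference equals the difference in work functions: 3.79 - 3.28 = 0.51 eV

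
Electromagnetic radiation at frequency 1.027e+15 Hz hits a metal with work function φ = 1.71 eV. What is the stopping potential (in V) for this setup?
2.5373 V

The stopping potential V_s satisfies: eV_s = KE_max

First, find KE_max using Einstein's equation:
E_photon = hf = (6.626×10⁻³⁴ J·s)(1.027e+15 Hz) = 4.2473 eV
KE_max = E_photon - φ = 4.2473 - 1.71 = 2.5373 eV

Since eV_s = KE_max:
V_s = KE_max/e = 2.5373 V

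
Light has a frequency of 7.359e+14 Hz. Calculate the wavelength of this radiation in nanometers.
407.38 nm

Using the wave equation: c = fλ

Solving for wavelength:
λ = c/f = (3×10⁸ m/s) / (7.359e+14 Hz)
λ = 407.38 nm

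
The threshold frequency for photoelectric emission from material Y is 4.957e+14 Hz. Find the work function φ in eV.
2.05 eV

At the threshold frequency, photon energy equals work function:
φ = hf₀

Calculating:
φ = (6.626×10⁻³⁴ J·s)(4.957e+14 Hz)
φ = 2.05 eV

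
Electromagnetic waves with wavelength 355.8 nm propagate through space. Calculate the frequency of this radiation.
8.4259e+14 Hz

Using the wave equation: c = fλ

Solving for frequency:
f = c/λ = (3×10⁸ m/s) / (355.8×10⁻⁹ m)
f = 8.4259e+14 Hz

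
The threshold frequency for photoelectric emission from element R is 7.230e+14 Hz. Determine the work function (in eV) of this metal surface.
2.99 eV

At the threshold frequency, photon energy equals work function:
φ = hf₀

Calculating:
φ = (6.626×10⁻³⁴ J·s)(7.230e+14 Hz)
φ = 2.99 eV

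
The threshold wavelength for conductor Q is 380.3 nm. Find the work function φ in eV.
3.26 eV

At the threshold wavelength, photon energy equals work function:
φ = hc/λ₀

Calculating:
φ = (6.626×10⁻³⁴ J·s)(3×10⁸ m/s) / (380.3×10⁻⁹ m)
φ = 3.26 eV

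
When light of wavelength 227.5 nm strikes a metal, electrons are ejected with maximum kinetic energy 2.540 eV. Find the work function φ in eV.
2.91 eV

From Einstein's photoelectric equation: KE_max = hf - φ = hc/λ - φ

Rearranging for φ:
φ = hc/λ - KE_max

Calculate photon energy:
E_photon = hc/λ = 5.4499 eV

Therefore:
φ = 5.4499 - 2.540 = 2.91 eV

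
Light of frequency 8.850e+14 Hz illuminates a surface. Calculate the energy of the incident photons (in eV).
3.6601 eV

Using E = hf:

E = hf = (6.626×10⁻³⁴ J·s)(8.850e+14 Hz)
E = 3.6601 eV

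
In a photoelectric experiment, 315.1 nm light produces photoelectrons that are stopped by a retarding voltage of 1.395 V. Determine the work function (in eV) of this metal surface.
2.54 eV

The stopping potential gives the maximum kinetic energy: KE_max = eV_s = 1.395 eV

From Einstein's photoelectric equation: KE_max = hc/λ - φ
Rearranging: φ = hc/λ - KE_max

Calculate photon energy:
E_photon = hc/λ = (6.626×10⁻³⁴ J·s)(3×10⁸ m/s) / (315.1×10⁻⁹ m) = 3.9348 eV

Therefore:
φ = 3.9348 - 1.395 = 2.54 eV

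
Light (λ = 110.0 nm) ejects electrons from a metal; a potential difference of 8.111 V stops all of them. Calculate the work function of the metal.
3.16 eV

The stopping potential gives the maximum kinetic energy: KE_max = eV_s = 8.111 eV

From Einstein's photoelectric equation: KE_max = hc/λ - φ
Rearranging: φ = hc/λ - KE_max

Calculate photon energy:
E_photon = hc/λ = (6.626×10⁻³⁴ J·s)(3×10⁸ m/s) / (110.0×10⁻⁹ m) = 11.2713 eV

Therefore:
φ = 11.2713 - 8.111 = 3.16 eV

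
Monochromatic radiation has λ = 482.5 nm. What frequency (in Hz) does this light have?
6.2133e+14 Hz

Using the wave equation: c = fλ

Solving for frequency:
f = c/λ = (3×10⁸ m/s) / (482.5×10⁻⁹ m)
f = 6.2133e+14 Hz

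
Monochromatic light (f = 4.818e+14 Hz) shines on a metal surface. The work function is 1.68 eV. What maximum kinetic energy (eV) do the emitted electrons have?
0.3126 eV

Using Einstein's photoelectric equation: KE_max = hf - φ

First, calculate the photon energy:
E_photon = hf = (6.626×10⁻³⁴ J·s)(4.818e+14 Hz)
E_photon = 1.9926 eV

Then, the maximum kinetic energy:
KE_max = E_photon - φ = 1.9926 eV - 1.68 eV = 0.3126 eV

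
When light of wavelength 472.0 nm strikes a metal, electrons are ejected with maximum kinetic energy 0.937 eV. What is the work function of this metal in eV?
1.69 eV

From Einstein's photoelectric equation: KE_max = hf - φ = hc/λ - φ

Rearranging for φ:
φ = hc/λ - KE_max

Calculate photon energy:
E_photon = hc/λ = 2.6268 eV

Therefore:
φ = 2.6268 - 0.937 = 1.69 eV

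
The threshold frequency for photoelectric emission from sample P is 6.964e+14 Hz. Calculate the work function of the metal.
2.88 eV

At the threshold frequency, photon energy equals work function:
φ = hf₀

Calculating:
φ = (6.626×10⁻³⁴ J·s)(6.964e+14 Hz)
φ = 2.88 eV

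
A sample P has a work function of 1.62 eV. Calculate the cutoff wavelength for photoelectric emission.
765.33 nm

The threshold wavelength is when the photon energy equals the work function:
hc/λ₀ = φ

Solving for λ₀:
λ₀ = hc/φ = (6.626×10⁻³⁴ J·s)(3×10⁸ m/s) / (1.62 eV × 1.602×10⁻¹⁹ J/eV)
λ₀ = 765.33 nm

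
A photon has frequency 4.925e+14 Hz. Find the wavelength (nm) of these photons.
608.72 nm

Using the wave equation: c = fλ

Solving for wavelength:
λ = c/f = (3×10⁸ m/s) / (4.925e+14 Hz)
λ = 608.72 nm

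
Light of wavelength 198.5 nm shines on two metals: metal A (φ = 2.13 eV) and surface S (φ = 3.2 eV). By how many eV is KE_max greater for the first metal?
1.0700 eV

Using KE_max = hc/λ - φ for each metal:

Photon energy: E = hc/λ = 6.2461 eV

For metal A (φ₁ = 2.13 eV):
KE₁ = E - φ₁ = 6.2461 - 2.13 = 4.1161 eV

For surface S (φ₂ = 3.2 eV):
KE₂ = E - φ₂ = 6.2461 - 3.2 = 3.0461 eV

Difference:
ΔKE = KE₁ - KE₂ = 4.1161 - 3.0461 = 1.0700 eV

Note: The difference equals the difference in work functions: 3.2 - 2.13 = 1.07 eV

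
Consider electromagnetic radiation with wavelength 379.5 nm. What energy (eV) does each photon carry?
3.2670 eV

Using E = hf = hc/λ:

E = hc/λ = (6.626×10⁻³⁴ J·s)(3×10⁸ m/s) / (379.5×10⁻⁹ m)
E = 3.2670 eV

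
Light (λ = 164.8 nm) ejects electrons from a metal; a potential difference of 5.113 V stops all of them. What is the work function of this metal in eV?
2.41 eV

The stopping potential gives the maximum kinetic energy: KE_max = eV_s = 5.113 eV

From Einstein's photoelectric equation: KE_max = hc/λ - φ
Rearranging: φ = hc/λ - KE_max

Calculate photon energy:
E_photon = hc/λ = (6.626×10⁻³⁴ J·s)(3×10⁸ m/s) / (164.8×10⁻⁹ m) = 7.5233 eV

Therefore:
φ = 7.5233 - 5.113 = 2.41 eV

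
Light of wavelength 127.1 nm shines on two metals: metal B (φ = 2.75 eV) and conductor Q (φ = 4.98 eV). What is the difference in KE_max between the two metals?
2.2300 eV

Using KE_max = hc/λ - φ for each metal:

Photon energy: E = hc/λ = 9.7549 eV

For metal B (φ₁ = 2.75 eV):
KE₁ = E - φ₁ = 9.7549 - 2.75 = 7.0049 eV

For conductor Q (φ₂ = 4.98 eV):
KE₂ = E - φ₂ = 9.7549 - 4.98 = 4.7749 eV

Difference:
ΔKE = KE₁ - KE₂ = 7.0049 - 4.7749 = 2.2300 eV

Note: The difference equals the difference in work functions: 4.98 - 2.75 = 2.23 eV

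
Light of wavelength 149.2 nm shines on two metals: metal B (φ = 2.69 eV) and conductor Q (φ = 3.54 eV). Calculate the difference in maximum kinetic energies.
0.8500 eV

Using KE_max = hc/λ - φ for each metal:

Photon energy: E = hc/λ = 8.3099 eV

For metal B (φ₁ = 2.69 eV):
KE₁ = E - φ₁ = 8.3099 - 2.69 = 5.6199 eV

For conductor Q (φ₂ = 3.54 eV):
KE₂ = E - φ₂ = 8.3099 - 3.54 = 4.7699 eV

Difference:
ΔKE = KE₁ - KE₂ = 5.6199 - 4.7699 = 0.8500 eV

Note: The difference equals the difference in work functions: 3.54 - 2.69 = 0.85 eV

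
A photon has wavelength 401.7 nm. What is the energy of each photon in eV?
3.0865 eV

Using E = hf = hc/λ:

E = hc/λ = (6.626×10⁻³⁴ J·s)(3×10⁸ m/s) / (401.7×10⁻⁹ m)
E = 3.0865 eV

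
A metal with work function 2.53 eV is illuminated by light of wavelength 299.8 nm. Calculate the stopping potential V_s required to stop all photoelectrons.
1.6056 V

The stopping potential V_s satisfies: eV_s = KE_max

First, find KE_max using Einstein's equation:
E_photon = hc/λ = 4.1356 eV
KE_max = E_photon - φ = 4.1356 - 2.53 = 1.6056 eV

Since eV_s = KE_max:
V_s = KE_max/e = 1.6056 V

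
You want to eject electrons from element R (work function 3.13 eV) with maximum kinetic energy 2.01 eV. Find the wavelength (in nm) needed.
241.21 nm

From Einstein's equation: KE_max = hc/λ - φ

Rearranging for λ:
hc/λ = KE_max + φ
λ = hc/(KE_max + φ)

Required photon energy:
E_photon = KE_max + φ = 2.01 + 3.13 = 5.14 eV

Required wavelength:
λ = hc/E_photon = (6.626×10⁻³⁴)(3×10⁸) / (5.14 × 1.602×10⁻¹⁹)
λ = 241.21 nm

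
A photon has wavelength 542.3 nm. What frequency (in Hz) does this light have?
5.5282e+14 Hz

Using the wave equation: c = fλ

Solving for frequency:
f = c/λ = (3×10⁸ m/s) / (542.3×10⁻⁹ m)
f = 5.5282e+14 Hz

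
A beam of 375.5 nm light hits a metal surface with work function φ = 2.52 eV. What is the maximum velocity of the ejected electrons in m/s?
5.2443e+05 m/s

First, find the maximum kinetic energy:
E_photon = hc/λ = 3.3018 eV
KE_max = E_photon - φ = 3.3018 - 2.52 = 0.7818 eV

Convert to Joules: KE_max = 0.7818 × 1.602×10⁻¹⁹ J = 1.2527e-19 J

Then use KE = ½mv² to find velocity:
v = √(2·KE/m) = √(2 × 1.2527e-19 J / 9.109e-31 kg)
v = 5.2443e+05 m/s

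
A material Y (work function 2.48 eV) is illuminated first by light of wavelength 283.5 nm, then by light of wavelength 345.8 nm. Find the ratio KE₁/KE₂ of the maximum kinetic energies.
1.7128

Using Einstein's equation: KE_max = hc/λ - φ

For λ₁ = 283.5 nm:
E₁ = hc/λ₁ = 4.3733 eV
KE₁ = E₁ - φ = 4.3733 - 2.48 = 1.8933 eV

For λ₂ = 345.8 nm:
E₂ = hc/λ₂ = 3.5854 eV
KE₂ = E₂ - φ = 3.5854 - 2.48 = 1.1054 eV

Ratio: KE₁/KE₂ = 1.8933/1.1054 = 1.7128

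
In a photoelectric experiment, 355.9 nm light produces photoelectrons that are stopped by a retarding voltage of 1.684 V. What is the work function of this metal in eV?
1.80 eV

The stopping potential gives the maximum kinetic energy: KE_max = eV_s = 1.684 eV

From Einstein's photoelectric equation: KE_max = hc/λ - φ
Rearranging: φ = hc/λ - KE_max

Calculate photon energy:
E_photon = hc/λ = (6.626×10⁻³⁴ J·s)(3×10⁸ m/s) / (355.9×10⁻⁹ m) = 3.4837 eV

Therefore:
φ = 3.4837 - 1.684 = 1.80 eV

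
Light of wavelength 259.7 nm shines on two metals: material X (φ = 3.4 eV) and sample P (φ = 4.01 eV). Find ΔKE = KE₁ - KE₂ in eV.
0.6100 eV

Using KE_max = hc/λ - φ for each metal:

Photon energy: E = hc/λ = 4.7741 eV

For material X (φ₁ = 3.4 eV):
KE₁ = E - φ₁ = 4.7741 - 3.4 = 1.3741 eV

For sample P (φ₂ = 4.01 eV):
KE₂ = E - φ₂ = 4.7741 - 4.01 = 0.7641 eV

Difference:
ΔKE = KE₁ - KE₂ = 1.3741 - 0.7641 = 0.6100 eV

Note: The difference equals the difference in work functions: 4.01 - 3.4 = 0.61 eV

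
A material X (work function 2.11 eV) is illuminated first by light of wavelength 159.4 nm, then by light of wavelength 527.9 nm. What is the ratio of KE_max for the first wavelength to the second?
23.7530

Using Einstein's equation: KE_max = hc/λ - φ

For λ₁ = 159.4 nm:
E₁ = hc/λ₁ = 7.7782 eV
KE₁ = E₁ - φ = 7.7782 - 2.11 = 5.6682 eV

For λ₂ = 527.9 nm:
E₂ = hc/λ₂ = 2.3486 eV
KE₂ = E₂ - φ = 2.3486 - 2.11 = 0.2386 eV

Ratio: KE₁/KE₂ = 5.6682/0.2386 = 23.7530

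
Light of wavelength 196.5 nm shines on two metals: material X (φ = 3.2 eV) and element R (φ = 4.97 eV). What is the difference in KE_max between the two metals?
1.7700 eV

Using KE_max = hc/λ - φ for each metal:

Photon energy: E = hc/λ = 6.3096 eV

For material X (φ₁ = 3.2 eV):
KE₁ = E - φ₁ = 6.3096 - 3.2 = 3.1096 eV

For element R (φ₂ = 4.97 eV):
KE₂ = E - φ₂ = 6.3096 - 4.97 = 1.3396 eV

Difference:
ΔKE = KE₁ - KE₂ = 3.1096 - 1.3396 = 1.7700 eV

Note: The difference equals the difference in work functions: 4.97 - 3.2 = 1.77 eV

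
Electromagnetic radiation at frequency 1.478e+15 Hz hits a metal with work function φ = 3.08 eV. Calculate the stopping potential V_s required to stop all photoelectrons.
3.0325 V

The stopping potential V_s satisfies: eV_s = KE_max

First, find KE_max using Einstein's equation:
E_photon = hf = (6.626×10⁻³⁴ J·s)(1.478e+15 Hz) = 6.1125 eV
KE_max = E_photon - φ = 6.1125 - 3.08 = 3.0325 eV

Since eV_s = KE_max:
V_s = KE_max/e = 3.0325 V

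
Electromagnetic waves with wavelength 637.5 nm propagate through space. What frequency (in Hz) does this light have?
4.7026e+14 Hz

Using the wave equation: c = fλ

Solving for frequency:
f = c/λ = (3×10⁸ m/s) / (637.5×10⁻⁹ m)
f = 4.7026e+14 Hz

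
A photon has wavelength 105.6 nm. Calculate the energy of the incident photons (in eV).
11.7409 eV

Using E = hf = hc/λ:

E = hc/λ = (6.626×10⁻³⁴ J·s)(3×10⁸ m/s) / (105.6×10⁻⁹ m)
E = 11.7409 eV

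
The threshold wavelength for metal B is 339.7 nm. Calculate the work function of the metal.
3.65 eV

At the threshold wavelength, photon energy equals work function:
φ = hc/λ₀

Calculating:
φ = (6.626×10⁻³⁴ J·s)(3×10⁸ m/s) / (339.7×10⁻⁹ m)
φ = 3.65 eV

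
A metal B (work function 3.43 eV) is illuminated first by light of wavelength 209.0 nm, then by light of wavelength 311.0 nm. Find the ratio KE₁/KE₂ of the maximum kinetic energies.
4.4954

Using Einstein's equation: KE_max = hc/λ - φ

For λ₁ = 209.0 nm:
E₁ = hc/λ₁ = 5.9323 eV
KE₁ = E₁ - φ = 5.9323 - 3.43 = 2.5023 eV

For λ₂ = 311.0 nm:
E₂ = hc/λ₂ = 3.9866 eV
KE₂ = E₂ - φ = 3.9866 - 3.43 = 0.5566 eV

Ratio: KE₁/KE₂ = 2.5023/0.5566 = 4.4954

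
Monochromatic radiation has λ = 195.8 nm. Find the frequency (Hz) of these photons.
1.5311e+15 Hz

Using the wave equation: c = fλ

Solving for frequency:
f = c/λ = (3×10⁸ m/s) / (195.8×10⁻⁹ m)
f = 1.5311e+15 Hz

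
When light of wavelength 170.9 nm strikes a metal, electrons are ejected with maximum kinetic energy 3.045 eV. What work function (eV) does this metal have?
4.21 eV

From Einstein's photoelectric equation: KE_max = hf - φ = hc/λ - φ

Rearranging for φ:
φ = hc/λ - KE_max

Calculate photon energy:
E_photon = hc/λ = 7.2548 eV

Therefore:
φ = 7.2548 - 3.045 = 4.21 eV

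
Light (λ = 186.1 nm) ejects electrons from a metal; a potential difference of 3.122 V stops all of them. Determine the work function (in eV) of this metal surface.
3.54 eV

The stopping potential gives the maximum kinetic energy: KE_max = eV_s = 3.122 eV

From Einstein's photoelectric equation: KE_max = hc/λ - φ
Rearranging: φ = hc/λ - KE_max

Calculate photon energy:
E_photon = hc/λ = (6.626×10⁻³⁴ J·s)(3×10⁸ m/s) / (186.1×10⁻⁹ m) = 6.6622 eV

Therefore:
φ = 6.6622 - 3.122 = 3.54 eV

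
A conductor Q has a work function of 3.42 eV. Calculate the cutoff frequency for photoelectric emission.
8.2695e+14 Hz

The threshold frequency is when the photon energy equals the work function:
hf₀ = φ

Solving for f₀:
f₀ = φ/h = (3.42 eV × 1.602×10⁻¹⁹ J/eV) / (6.626×10⁻³⁴ J·s)
f₀ = 8.2695e+14 Hz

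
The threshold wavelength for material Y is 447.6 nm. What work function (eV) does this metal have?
2.77 eV

At the threshold wavelength, photon energy equals work function:
φ = hc/λ₀

Calculating:
φ = (6.626×10⁻³⁴ J·s)(3×10⁸ m/s) / (447.6×10⁻⁹ m)
φ = 2.77 eV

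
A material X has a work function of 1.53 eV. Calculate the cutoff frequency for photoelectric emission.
3.6995e+14 Hz

The threshold frequency is when the photon energy equals the work function:
hf₀ = φ

Solving for f₀:
f₀ = φ/h = (1.53 eV × 1.602×10⁻¹⁹ J/eV) / (6.626×10⁻³⁴ J·s)
f₀ = 3.6995e+14 Hz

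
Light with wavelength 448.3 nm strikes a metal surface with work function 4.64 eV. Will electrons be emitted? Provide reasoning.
No

For photoemission, the photon energy must exceed the work function.

Photon energy: E = hc/λ = 2.7657 eV
Work function: φ = 4.64 eV

Since E_photon (2.7657 eV) < φ (4.64 eV), photoemission will NOT occur.
The threshold wavelength is λ₀ = hc/φ = 267.2 nm.
Since 448.3 nm > 267.2 nm, the photons lack sufficient energy.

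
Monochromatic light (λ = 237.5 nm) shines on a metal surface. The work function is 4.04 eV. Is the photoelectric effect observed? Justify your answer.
Yes

For photoemission, the photon energy must exceed the work function.

Photon energy: E = hc/λ = 5.2204 eV
Work function: φ = 4.04 eV

Since E_photon (5.2204 eV) > φ (4.04 eV), photoemission WILL occur.
The threshold wavelength is λ₀ = hc/φ = 306.9 nm.
Since 237.5 nm < 306.9 nm, the light has sufficient energy.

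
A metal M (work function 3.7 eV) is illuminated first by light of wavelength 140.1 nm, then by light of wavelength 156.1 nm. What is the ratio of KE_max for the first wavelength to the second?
1.2138

Using Einstein's equation: KE_max = hc/λ - φ

For λ₁ = 140.1 nm:
E₁ = hc/λ₁ = 8.8497 eV
KE₁ = E₁ - φ = 8.8497 - 3.7 = 5.1497 eV

For λ₂ = 156.1 nm:
E₂ = hc/λ₂ = 7.9426 eV
KE₂ = E₂ - φ = 7.9426 - 3.7 = 4.2426 eV

Ratio: KE₁/KE₂ = 5.1497/4.2426 = 1.2138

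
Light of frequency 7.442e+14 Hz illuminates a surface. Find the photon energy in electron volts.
3.0778 eV

Using E = hf:

E = hf = (6.626×10⁻³⁴ J·s)(7.442e+14 Hz)
E = 3.0778 eV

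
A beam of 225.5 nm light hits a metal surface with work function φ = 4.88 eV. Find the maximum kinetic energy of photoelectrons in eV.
0.6182 eV

Using Einstein's photoelectric equation: KE_max = hf - φ = hc/λ - φ

First, calculate the photon energy:
E_photon = hc/λ = (6.626×10⁻³⁴ J·s)(3×10⁸ m/s) / (225.5×10⁻⁹ m)
E_photon = 5.4982 eV

Then, the maximum kinetic energy:
KE_max = E_photon - φ = 5.4982 eV - 4.88 eV = 0.6182 eV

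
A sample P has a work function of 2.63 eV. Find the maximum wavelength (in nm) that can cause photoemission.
471.42 nm

The threshold wavelength is when the photon energy equals the work function:
hc/λ₀ = φ

Solving for λ₀:
λ₀ = hc/φ = (6.626×10⁻³⁴ J·s)(3×10⁸ m/s) / (2.63 eV × 1.602×10⁻¹⁹ J/eV)
λ₀ = 471.42 nm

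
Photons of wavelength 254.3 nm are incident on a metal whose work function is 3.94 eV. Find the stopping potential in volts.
0.9355 V

The stopping potential V_s satisfies: eV_s = KE_max

First, find KE_max using Einstein's equation:
E_photon = hc/λ = 4.8755 eV
KE_max = E_photon - φ = 4.8755 - 3.94 = 0.9355 eV

Since eV_s = KE_max:
V_s = KE_max/e = 0.9355 V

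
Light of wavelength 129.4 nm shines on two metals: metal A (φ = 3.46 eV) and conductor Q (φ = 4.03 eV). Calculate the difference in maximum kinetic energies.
0.5700 eV

Using KE_max = hc/λ - φ for each metal:

Photon energy: E = hc/λ = 9.5815 eV

For metal A (φ₁ = 3.46 eV):
KE₁ = E - φ₁ = 9.5815 - 3.46 = 6.1215 eV

For conductor Q (φ₂ = 4.03 eV):
KE₂ = E - φ₂ = 9.5815 - 4.03 = 5.5515 eV

Difference:
ΔKE = KE₁ - KE₂ = 6.1215 - 5.5515 = 0.5700 eV

Note: The difference equals the difference in work functions: 4.03 - 3.46 = 0.57 eV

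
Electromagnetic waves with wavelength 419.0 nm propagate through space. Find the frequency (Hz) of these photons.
7.1550e+14 Hz

Using the wave equation: c = fλ

Solving for frequency:
f = c/λ = (3×10⁸ m/s) / (419.0×10⁻⁹ m)
f = 7.1550e+14 Hz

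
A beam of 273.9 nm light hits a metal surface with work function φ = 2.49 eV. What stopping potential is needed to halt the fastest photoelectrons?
2.0366 V

The stopping potential V_s satisfies: eV_s = KE_max

First, find KE_max using Einstein's equation:
E_photon = hc/λ = 4.5266 eV
KE_max = E_photon - φ = 4.5266 - 2.49 = 2.0366 eV

Since eV_s = KE_max:
V_s = KE_max/e = 2.0366 V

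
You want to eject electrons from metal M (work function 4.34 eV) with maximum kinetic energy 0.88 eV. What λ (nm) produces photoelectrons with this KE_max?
237.52 nm

From Einstein's equation: KE_max = hc/λ - φ

Rearranging for λ:
hc/λ = KE_max + φ
λ = hc/(KE_max + φ)

Required photon energy:
E_photon = KE_max + φ = 0.88 + 4.34 = 5.22 eV

Required wavelength:
λ = hc/E_photon = (6.626×10⁻³⁴)(3×10⁸) / (5.22 × 1.602×10⁻¹⁹)
λ = 237.52 nm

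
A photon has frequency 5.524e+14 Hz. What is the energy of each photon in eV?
2.2845 eV

Using E = hf:

E = hf = (6.626×10⁻³⁴ J·s)(5.524e+14 Hz)
E = 2.2845 eV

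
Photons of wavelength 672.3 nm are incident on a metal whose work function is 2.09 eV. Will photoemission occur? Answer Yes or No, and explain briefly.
No

For photoemission, the photon energy must exceed the work function.

Photon energy: E = hc/λ = 1.8442 eV
Work function: φ = 2.09 eV

Since E_photon (1.8442 eV) < φ (2.09 eV), photoemission will NOT occur.
The threshold wavelength is λ₀ = hc/φ = 593.2 nm.
Since 672.3 nm > 593.2 nm, the photons lack sufficient energy.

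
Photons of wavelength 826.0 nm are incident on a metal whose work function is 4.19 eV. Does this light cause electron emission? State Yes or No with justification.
No

For photoemission, the photon energy must exceed the work function.

Photon energy: E = hc/λ = 1.5010 eV
Work function: φ = 4.19 eV

Since E_photon (1.5010 eV) < φ (4.19 eV), photoemission will NOT occur.
The threshold wavelength is λ₀ = hc/φ = 295.9 nm.
Since 826.0 nm > 295.9 nm, the photons lack sufficient energy.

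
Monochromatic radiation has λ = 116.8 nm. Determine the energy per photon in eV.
10.6151 eV

Using E = hf = hc/λ:

E = hc/λ = (6.626×10⁻³⁴ J·s)(3×10⁸ m/s) / (116.8×10⁻⁹ m)
E = 10.6151 eV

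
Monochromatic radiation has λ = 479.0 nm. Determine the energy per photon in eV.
2.5884 eV

Using E = hf = hc/λ:

E = hc/λ = (6.626×10⁻³⁴ J·s)(3×10⁸ m/s) / (479.0×10⁻⁹ m)
E = 2.5884 eV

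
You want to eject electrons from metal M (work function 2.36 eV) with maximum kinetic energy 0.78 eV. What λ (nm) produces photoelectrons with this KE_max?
394.85 nm

From Einstein's equation: KE_max = hc/λ - φ

Rearranging for λ:
hc/λ = KE_max + φ
λ = hc/(KE_max + φ)

Required photon energy:
E_photon = KE_max + φ = 0.78 + 2.36 = 3.14 eV

Required wavelength:
λ = hc/E_photon = (6.626×10⁻³⁴)(3×10⁸) / (3.14 × 1.602×10⁻¹⁹)
λ = 394.85 nm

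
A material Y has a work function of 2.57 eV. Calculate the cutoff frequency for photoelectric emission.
6.2142e+14 Hz

The threshold frequency is when the photon energy equals the work function:
hf₀ = φ

Solving for f₀:
f₀ = φ/h = (2.57 eV × 1.602×10⁻¹⁹ J/eV) / (6.626×10⁻³⁴ J·s)
f₀ = 6.2142e+14 Hz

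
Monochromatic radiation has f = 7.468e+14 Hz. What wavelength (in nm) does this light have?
401.44 nm

Using the wave equation: c = fλ

Solving for wavelength:
λ = c/f = (3×10⁸ m/s) / (7.468e+14 Hz)
λ = 401.44 nm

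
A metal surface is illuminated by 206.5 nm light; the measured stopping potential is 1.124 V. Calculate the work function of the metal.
4.88 eV

The stopping potential gives the maximum kinetic energy: KE_max = eV_s = 1.124 eV

From Einstein's photoelectric equation: KE_max = hc/λ - φ
Rearranging: φ = hc/λ - KE_max

Calculate photon energy:
E_photon = hc/λ = (6.626×10⁻³⁴ J·s)(3×10⁸ m/s) / (206.5×10⁻⁹ m) = 6.0041 eV

Therefore:
φ = 6.0041 - 1.124 = 4.88 eV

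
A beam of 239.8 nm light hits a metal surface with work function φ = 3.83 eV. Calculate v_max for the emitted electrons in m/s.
6.8664e+05 m/s

First, find the maximum kinetic energy:
E_photon = hc/λ = 5.1703 eV
KE_max = E_photon - φ = 5.1703 - 3.83 = 1.3403 eV

Convert to Joules: KE_max = 1.3403 × 1.602×10⁻¹⁹ J = 2.1474e-19 J

Then use KE = ½mv² to find velocity:
v = √(2·KE/m) = √(2 × 2.1474e-19 J / 9.109e-31 kg)
v = 6.8664e+05 m/s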